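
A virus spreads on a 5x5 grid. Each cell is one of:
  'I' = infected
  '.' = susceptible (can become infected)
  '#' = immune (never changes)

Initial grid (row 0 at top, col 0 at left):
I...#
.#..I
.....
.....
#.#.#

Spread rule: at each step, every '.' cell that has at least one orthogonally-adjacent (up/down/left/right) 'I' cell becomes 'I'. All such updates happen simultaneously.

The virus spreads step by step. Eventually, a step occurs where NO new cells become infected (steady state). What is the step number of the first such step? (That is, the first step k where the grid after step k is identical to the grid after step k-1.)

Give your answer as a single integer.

Step 0 (initial): 2 infected
Step 1: +4 new -> 6 infected
Step 2: +6 new -> 12 infected
Step 3: +4 new -> 16 infected
Step 4: +3 new -> 19 infected
Step 5: +1 new -> 20 infected
Step 6: +0 new -> 20 infected

Answer: 6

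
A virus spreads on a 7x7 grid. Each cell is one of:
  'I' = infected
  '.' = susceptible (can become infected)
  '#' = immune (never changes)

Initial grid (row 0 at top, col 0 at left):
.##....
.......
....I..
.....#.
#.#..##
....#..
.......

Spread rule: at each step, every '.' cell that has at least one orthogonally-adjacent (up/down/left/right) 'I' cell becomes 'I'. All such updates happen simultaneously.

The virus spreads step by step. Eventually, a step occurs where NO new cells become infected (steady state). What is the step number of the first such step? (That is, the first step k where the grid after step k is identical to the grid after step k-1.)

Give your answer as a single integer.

Step 0 (initial): 1 infected
Step 1: +4 new -> 5 infected
Step 2: +7 new -> 12 infected
Step 3: +8 new -> 20 infected
Step 4: +5 new -> 25 infected
Step 5: +5 new -> 30 infected
Step 6: +4 new -> 34 infected
Step 7: +3 new -> 37 infected
Step 8: +3 new -> 40 infected
Step 9: +1 new -> 41 infected
Step 10: +0 new -> 41 infected

Answer: 10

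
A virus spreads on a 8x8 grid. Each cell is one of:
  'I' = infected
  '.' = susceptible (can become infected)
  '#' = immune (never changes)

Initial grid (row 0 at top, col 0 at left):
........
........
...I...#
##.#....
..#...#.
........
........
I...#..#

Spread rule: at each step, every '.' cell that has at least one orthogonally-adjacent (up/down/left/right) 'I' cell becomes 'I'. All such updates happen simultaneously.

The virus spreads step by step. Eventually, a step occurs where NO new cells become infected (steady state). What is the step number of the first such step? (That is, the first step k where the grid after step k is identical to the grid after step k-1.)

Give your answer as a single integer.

Step 0 (initial): 2 infected
Step 1: +5 new -> 7 infected
Step 2: +10 new -> 17 infected
Step 3: +12 new -> 29 infected
Step 4: +11 new -> 40 infected
Step 5: +7 new -> 47 infected
Step 6: +4 new -> 51 infected
Step 7: +3 new -> 54 infected
Step 8: +2 new -> 56 infected
Step 9: +0 new -> 56 infected

Answer: 9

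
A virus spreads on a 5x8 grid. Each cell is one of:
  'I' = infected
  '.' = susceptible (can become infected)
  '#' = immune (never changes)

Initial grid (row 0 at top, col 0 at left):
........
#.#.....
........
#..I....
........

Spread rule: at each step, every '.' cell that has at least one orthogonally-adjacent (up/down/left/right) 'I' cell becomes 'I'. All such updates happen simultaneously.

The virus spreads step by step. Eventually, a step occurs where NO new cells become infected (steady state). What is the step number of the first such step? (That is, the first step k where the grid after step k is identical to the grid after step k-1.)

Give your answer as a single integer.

Step 0 (initial): 1 infected
Step 1: +4 new -> 5 infected
Step 2: +7 new -> 12 infected
Step 3: +7 new -> 19 infected
Step 4: +9 new -> 28 infected
Step 5: +5 new -> 33 infected
Step 6: +3 new -> 36 infected
Step 7: +1 new -> 37 infected
Step 8: +0 new -> 37 infected

Answer: 8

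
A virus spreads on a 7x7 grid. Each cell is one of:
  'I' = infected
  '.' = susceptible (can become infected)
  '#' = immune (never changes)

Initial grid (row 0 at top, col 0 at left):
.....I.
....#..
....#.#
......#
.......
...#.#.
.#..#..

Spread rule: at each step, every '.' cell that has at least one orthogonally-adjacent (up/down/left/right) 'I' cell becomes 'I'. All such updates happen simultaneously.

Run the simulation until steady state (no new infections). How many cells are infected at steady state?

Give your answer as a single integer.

Answer: 41

Derivation:
Step 0 (initial): 1 infected
Step 1: +3 new -> 4 infected
Step 2: +3 new -> 7 infected
Step 3: +3 new -> 10 infected
Step 4: +5 new -> 15 infected
Step 5: +6 new -> 21 infected
Step 6: +6 new -> 27 infected
Step 7: +4 new -> 31 infected
Step 8: +4 new -> 35 infected
Step 9: +3 new -> 38 infected
Step 10: +2 new -> 40 infected
Step 11: +1 new -> 41 infected
Step 12: +0 new -> 41 infected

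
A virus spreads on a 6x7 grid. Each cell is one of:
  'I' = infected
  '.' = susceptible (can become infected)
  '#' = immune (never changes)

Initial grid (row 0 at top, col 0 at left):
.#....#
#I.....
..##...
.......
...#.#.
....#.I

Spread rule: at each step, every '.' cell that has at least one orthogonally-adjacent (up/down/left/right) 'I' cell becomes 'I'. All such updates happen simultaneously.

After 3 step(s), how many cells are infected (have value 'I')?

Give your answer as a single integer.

Answer: 18

Derivation:
Step 0 (initial): 2 infected
Step 1: +4 new -> 6 infected
Step 2: +5 new -> 11 infected
Step 3: +7 new -> 18 infected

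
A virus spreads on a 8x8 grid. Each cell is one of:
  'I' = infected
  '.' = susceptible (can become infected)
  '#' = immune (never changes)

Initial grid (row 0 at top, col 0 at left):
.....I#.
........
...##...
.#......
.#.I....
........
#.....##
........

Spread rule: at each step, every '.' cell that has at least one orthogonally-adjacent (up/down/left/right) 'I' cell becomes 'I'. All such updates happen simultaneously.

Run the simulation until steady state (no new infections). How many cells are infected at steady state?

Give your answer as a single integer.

Answer: 56

Derivation:
Step 0 (initial): 2 infected
Step 1: +6 new -> 8 infected
Step 2: +10 new -> 18 infected
Step 3: +12 new -> 30 infected
Step 4: +13 new -> 43 infected
Step 5: +8 new -> 51 infected
Step 6: +4 new -> 55 infected
Step 7: +1 new -> 56 infected
Step 8: +0 new -> 56 infected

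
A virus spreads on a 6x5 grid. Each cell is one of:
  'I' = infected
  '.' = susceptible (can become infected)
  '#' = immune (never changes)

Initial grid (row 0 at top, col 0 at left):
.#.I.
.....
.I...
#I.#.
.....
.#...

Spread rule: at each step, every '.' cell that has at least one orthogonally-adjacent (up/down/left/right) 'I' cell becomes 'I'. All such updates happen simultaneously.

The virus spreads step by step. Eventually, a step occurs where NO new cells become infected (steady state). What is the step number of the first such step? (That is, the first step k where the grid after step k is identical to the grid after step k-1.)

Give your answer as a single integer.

Answer: 6

Derivation:
Step 0 (initial): 3 infected
Step 1: +8 new -> 11 infected
Step 2: +6 new -> 17 infected
Step 3: +5 new -> 22 infected
Step 4: +3 new -> 25 infected
Step 5: +1 new -> 26 infected
Step 6: +0 new -> 26 infected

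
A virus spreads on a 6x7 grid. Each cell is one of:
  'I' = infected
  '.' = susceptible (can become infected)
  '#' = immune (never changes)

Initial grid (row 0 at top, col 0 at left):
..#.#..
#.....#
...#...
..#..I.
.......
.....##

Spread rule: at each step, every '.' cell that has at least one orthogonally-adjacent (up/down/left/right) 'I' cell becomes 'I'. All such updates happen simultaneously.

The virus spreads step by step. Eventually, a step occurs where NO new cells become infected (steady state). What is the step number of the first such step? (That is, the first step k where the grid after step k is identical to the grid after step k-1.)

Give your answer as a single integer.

Answer: 9

Derivation:
Step 0 (initial): 1 infected
Step 1: +4 new -> 5 infected
Step 2: +6 new -> 11 infected
Step 3: +4 new -> 15 infected
Step 4: +4 new -> 19 infected
Step 5: +4 new -> 23 infected
Step 6: +5 new -> 28 infected
Step 7: +4 new -> 32 infected
Step 8: +2 new -> 34 infected
Step 9: +0 new -> 34 infected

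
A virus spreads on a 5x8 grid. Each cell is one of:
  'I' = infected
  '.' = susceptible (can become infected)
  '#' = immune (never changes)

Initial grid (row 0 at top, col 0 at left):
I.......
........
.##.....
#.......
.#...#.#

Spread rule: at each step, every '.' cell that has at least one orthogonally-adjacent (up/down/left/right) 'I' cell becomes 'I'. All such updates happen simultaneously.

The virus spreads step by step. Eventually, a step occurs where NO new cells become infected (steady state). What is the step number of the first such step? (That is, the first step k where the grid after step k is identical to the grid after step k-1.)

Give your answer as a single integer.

Step 0 (initial): 1 infected
Step 1: +2 new -> 3 infected
Step 2: +3 new -> 6 infected
Step 3: +2 new -> 8 infected
Step 4: +2 new -> 10 infected
Step 5: +3 new -> 13 infected
Step 6: +4 new -> 17 infected
Step 7: +6 new -> 23 infected
Step 8: +6 new -> 29 infected
Step 9: +2 new -> 31 infected
Step 10: +2 new -> 33 infected
Step 11: +0 new -> 33 infected

Answer: 11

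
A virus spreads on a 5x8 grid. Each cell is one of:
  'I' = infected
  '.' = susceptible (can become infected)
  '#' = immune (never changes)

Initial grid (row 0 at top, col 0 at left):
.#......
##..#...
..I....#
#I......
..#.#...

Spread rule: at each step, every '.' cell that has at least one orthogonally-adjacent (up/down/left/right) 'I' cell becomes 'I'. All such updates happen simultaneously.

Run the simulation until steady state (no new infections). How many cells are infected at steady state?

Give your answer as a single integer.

Answer: 31

Derivation:
Step 0 (initial): 2 infected
Step 1: +5 new -> 7 infected
Step 2: +6 new -> 13 infected
Step 3: +4 new -> 17 infected
Step 4: +4 new -> 21 infected
Step 5: +4 new -> 25 infected
Step 6: +4 new -> 29 infected
Step 7: +2 new -> 31 infected
Step 8: +0 new -> 31 infected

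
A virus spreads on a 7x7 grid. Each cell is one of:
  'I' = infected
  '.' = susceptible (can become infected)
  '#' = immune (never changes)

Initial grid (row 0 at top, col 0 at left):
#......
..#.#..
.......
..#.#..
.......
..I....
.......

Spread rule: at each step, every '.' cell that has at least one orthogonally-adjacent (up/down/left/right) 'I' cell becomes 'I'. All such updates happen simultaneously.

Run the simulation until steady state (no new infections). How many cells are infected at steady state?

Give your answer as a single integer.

Answer: 44

Derivation:
Step 0 (initial): 1 infected
Step 1: +4 new -> 5 infected
Step 2: +6 new -> 11 infected
Step 3: +7 new -> 18 infected
Step 4: +6 new -> 24 infected
Step 5: +8 new -> 32 infected
Step 6: +5 new -> 37 infected
Step 7: +4 new -> 41 infected
Step 8: +2 new -> 43 infected
Step 9: +1 new -> 44 infected
Step 10: +0 new -> 44 infected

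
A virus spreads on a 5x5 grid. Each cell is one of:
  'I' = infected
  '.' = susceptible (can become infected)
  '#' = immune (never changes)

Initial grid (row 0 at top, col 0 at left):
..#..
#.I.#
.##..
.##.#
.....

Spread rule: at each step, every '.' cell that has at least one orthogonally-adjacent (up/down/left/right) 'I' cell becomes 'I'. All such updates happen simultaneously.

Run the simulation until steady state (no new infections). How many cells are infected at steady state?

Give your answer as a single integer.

Answer: 17

Derivation:
Step 0 (initial): 1 infected
Step 1: +2 new -> 3 infected
Step 2: +3 new -> 6 infected
Step 3: +4 new -> 10 infected
Step 4: +1 new -> 11 infected
Step 5: +2 new -> 13 infected
Step 6: +1 new -> 14 infected
Step 7: +1 new -> 15 infected
Step 8: +1 new -> 16 infected
Step 9: +1 new -> 17 infected
Step 10: +0 new -> 17 infected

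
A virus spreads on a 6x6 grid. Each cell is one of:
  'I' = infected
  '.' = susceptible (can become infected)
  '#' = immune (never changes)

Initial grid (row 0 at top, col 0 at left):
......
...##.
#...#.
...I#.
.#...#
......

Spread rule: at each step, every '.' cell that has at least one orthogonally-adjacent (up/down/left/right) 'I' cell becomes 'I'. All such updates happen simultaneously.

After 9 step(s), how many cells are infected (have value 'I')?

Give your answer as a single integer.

Answer: 28

Derivation:
Step 0 (initial): 1 infected
Step 1: +3 new -> 4 infected
Step 2: +5 new -> 9 infected
Step 3: +5 new -> 14 infected
Step 4: +5 new -> 19 infected
Step 5: +4 new -> 23 infected
Step 6: +2 new -> 25 infected
Step 7: +1 new -> 26 infected
Step 8: +1 new -> 27 infected
Step 9: +1 new -> 28 infected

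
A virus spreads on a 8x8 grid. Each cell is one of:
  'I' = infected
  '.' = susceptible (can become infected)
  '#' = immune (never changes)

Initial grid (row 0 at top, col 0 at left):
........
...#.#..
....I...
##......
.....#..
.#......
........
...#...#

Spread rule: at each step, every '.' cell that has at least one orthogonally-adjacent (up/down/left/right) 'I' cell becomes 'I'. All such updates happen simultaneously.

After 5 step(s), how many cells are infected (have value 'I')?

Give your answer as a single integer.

Answer: 42

Derivation:
Step 0 (initial): 1 infected
Step 1: +4 new -> 5 infected
Step 2: +6 new -> 11 infected
Step 3: +10 new -> 21 infected
Step 4: +11 new -> 32 infected
Step 5: +10 new -> 42 infected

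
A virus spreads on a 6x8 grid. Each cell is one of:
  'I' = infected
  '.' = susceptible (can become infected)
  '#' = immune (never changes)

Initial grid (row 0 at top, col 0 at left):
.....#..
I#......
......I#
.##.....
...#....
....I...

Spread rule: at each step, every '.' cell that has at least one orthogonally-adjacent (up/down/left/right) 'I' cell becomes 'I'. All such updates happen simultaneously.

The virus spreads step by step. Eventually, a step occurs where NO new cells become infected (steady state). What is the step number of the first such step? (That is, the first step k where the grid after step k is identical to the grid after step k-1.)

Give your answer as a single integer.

Answer: 5

Derivation:
Step 0 (initial): 3 infected
Step 1: +8 new -> 11 infected
Step 2: +14 new -> 25 infected
Step 3: +11 new -> 36 infected
Step 4: +6 new -> 42 infected
Step 5: +0 new -> 42 infected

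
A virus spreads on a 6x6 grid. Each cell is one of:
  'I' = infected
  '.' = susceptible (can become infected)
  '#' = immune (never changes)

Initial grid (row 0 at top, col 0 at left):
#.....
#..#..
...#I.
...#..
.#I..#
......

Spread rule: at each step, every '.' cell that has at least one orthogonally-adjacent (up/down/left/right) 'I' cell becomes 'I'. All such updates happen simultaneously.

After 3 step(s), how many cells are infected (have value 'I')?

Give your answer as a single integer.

Step 0 (initial): 2 infected
Step 1: +6 new -> 8 infected
Step 2: +8 new -> 16 infected
Step 3: +7 new -> 23 infected

Answer: 23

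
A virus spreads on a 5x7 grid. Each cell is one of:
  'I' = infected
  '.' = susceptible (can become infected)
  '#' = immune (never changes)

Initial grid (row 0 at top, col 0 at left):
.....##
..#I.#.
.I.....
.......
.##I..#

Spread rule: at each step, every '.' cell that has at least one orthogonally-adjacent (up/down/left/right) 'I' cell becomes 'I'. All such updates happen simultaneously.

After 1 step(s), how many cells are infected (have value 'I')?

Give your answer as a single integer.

Answer: 12

Derivation:
Step 0 (initial): 3 infected
Step 1: +9 new -> 12 infected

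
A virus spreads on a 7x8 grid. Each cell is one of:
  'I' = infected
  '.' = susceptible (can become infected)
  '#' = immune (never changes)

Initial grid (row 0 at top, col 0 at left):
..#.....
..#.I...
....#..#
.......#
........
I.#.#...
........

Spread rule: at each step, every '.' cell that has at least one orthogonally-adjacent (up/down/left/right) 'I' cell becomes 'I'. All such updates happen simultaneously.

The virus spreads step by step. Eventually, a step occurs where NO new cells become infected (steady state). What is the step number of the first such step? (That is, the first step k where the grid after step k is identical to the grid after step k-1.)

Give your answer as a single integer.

Step 0 (initial): 2 infected
Step 1: +6 new -> 8 infected
Step 2: +8 new -> 16 infected
Step 3: +10 new -> 26 infected
Step 4: +9 new -> 35 infected
Step 5: +7 new -> 42 infected
Step 6: +4 new -> 46 infected
Step 7: +2 new -> 48 infected
Step 8: +1 new -> 49 infected
Step 9: +0 new -> 49 infected

Answer: 9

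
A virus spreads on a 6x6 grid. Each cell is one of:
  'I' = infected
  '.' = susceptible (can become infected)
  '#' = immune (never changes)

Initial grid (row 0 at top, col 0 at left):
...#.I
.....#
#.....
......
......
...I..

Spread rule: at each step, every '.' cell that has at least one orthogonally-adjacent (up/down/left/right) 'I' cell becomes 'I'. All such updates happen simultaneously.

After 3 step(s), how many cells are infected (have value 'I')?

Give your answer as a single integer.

Step 0 (initial): 2 infected
Step 1: +4 new -> 6 infected
Step 2: +6 new -> 12 infected
Step 3: +8 new -> 20 infected

Answer: 20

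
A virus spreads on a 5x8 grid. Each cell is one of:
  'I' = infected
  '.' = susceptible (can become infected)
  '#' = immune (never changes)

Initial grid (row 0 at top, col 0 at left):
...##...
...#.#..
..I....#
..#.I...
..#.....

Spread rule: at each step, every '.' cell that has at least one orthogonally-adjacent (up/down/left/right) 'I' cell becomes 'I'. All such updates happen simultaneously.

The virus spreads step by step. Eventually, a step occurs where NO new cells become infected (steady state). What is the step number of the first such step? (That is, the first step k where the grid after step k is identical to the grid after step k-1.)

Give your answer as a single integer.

Step 0 (initial): 2 infected
Step 1: +7 new -> 9 infected
Step 2: +9 new -> 18 infected
Step 3: +7 new -> 25 infected
Step 4: +4 new -> 29 infected
Step 5: +2 new -> 31 infected
Step 6: +2 new -> 33 infected
Step 7: +0 new -> 33 infected

Answer: 7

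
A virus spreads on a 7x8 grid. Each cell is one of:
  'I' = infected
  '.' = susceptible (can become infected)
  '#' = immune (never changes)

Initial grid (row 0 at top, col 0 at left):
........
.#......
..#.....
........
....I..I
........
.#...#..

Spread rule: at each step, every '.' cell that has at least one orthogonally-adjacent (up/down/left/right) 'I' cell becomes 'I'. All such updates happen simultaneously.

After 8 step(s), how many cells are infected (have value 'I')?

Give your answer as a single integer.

Step 0 (initial): 2 infected
Step 1: +7 new -> 9 infected
Step 2: +11 new -> 20 infected
Step 3: +10 new -> 30 infected
Step 4: +9 new -> 39 infected
Step 5: +7 new -> 46 infected
Step 6: +3 new -> 49 infected
Step 7: +2 new -> 51 infected
Step 8: +1 new -> 52 infected

Answer: 52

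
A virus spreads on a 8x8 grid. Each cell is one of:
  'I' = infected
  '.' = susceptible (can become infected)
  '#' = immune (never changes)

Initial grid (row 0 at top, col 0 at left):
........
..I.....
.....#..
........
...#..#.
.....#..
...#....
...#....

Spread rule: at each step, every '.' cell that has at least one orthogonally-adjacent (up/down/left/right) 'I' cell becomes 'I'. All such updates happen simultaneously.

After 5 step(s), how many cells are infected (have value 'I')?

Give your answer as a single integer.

Answer: 35

Derivation:
Step 0 (initial): 1 infected
Step 1: +4 new -> 5 infected
Step 2: +7 new -> 12 infected
Step 3: +8 new -> 20 infected
Step 4: +6 new -> 26 infected
Step 5: +9 new -> 35 infected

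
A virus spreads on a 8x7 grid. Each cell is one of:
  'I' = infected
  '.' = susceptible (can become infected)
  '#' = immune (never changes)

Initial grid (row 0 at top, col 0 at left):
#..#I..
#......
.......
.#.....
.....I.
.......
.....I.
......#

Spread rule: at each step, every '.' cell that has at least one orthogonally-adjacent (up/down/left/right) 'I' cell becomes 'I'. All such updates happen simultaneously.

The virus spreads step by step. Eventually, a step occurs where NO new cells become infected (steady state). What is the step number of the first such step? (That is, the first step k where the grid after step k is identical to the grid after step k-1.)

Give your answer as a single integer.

Step 0 (initial): 3 infected
Step 1: +9 new -> 12 infected
Step 2: +12 new -> 24 infected
Step 3: +9 new -> 33 infected
Step 4: +8 new -> 41 infected
Step 5: +6 new -> 47 infected
Step 6: +4 new -> 51 infected
Step 7: +0 new -> 51 infected

Answer: 7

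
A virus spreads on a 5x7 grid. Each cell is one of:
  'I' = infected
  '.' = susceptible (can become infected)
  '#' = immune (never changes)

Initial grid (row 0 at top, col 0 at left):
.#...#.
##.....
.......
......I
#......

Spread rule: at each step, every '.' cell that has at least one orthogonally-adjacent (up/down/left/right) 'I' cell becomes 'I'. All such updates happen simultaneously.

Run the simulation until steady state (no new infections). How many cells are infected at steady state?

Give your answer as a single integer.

Step 0 (initial): 1 infected
Step 1: +3 new -> 4 infected
Step 2: +4 new -> 8 infected
Step 3: +5 new -> 13 infected
Step 4: +4 new -> 17 infected
Step 5: +5 new -> 22 infected
Step 6: +5 new -> 27 infected
Step 7: +2 new -> 29 infected
Step 8: +0 new -> 29 infected

Answer: 29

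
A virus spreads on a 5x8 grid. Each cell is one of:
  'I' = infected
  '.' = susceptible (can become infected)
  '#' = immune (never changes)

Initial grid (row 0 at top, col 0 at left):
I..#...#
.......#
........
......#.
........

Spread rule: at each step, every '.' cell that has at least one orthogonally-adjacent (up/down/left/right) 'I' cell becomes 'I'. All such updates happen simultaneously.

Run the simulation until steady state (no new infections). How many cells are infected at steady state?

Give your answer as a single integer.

Step 0 (initial): 1 infected
Step 1: +2 new -> 3 infected
Step 2: +3 new -> 6 infected
Step 3: +3 new -> 9 infected
Step 4: +4 new -> 13 infected
Step 5: +4 new -> 17 infected
Step 6: +5 new -> 22 infected
Step 7: +5 new -> 27 infected
Step 8: +4 new -> 31 infected
Step 9: +2 new -> 33 infected
Step 10: +2 new -> 35 infected
Step 11: +1 new -> 36 infected
Step 12: +0 new -> 36 infected

Answer: 36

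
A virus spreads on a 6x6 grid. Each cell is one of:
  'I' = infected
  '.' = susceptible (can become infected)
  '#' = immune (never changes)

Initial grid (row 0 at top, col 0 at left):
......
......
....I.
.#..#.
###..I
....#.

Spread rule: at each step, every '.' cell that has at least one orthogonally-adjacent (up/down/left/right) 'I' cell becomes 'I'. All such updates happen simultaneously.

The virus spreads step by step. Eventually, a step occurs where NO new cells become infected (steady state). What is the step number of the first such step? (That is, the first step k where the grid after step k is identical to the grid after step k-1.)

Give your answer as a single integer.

Step 0 (initial): 2 infected
Step 1: +6 new -> 8 infected
Step 2: +6 new -> 14 infected
Step 3: +6 new -> 20 infected
Step 4: +4 new -> 24 infected
Step 5: +4 new -> 28 infected
Step 6: +2 new -> 30 infected
Step 7: +0 new -> 30 infected

Answer: 7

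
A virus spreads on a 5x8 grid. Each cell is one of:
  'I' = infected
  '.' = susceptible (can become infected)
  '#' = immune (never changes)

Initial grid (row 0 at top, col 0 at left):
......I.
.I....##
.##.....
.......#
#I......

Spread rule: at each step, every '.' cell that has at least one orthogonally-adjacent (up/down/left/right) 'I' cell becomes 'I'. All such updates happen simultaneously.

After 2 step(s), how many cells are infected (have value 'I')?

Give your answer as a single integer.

Answer: 19

Derivation:
Step 0 (initial): 3 infected
Step 1: +7 new -> 10 infected
Step 2: +9 new -> 19 infected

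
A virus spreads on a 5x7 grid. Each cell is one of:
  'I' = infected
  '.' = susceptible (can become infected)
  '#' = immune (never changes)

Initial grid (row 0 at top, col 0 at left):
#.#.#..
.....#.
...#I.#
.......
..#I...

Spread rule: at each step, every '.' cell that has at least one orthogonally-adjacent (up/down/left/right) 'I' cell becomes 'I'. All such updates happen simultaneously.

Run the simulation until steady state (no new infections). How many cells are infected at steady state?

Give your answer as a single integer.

Answer: 25

Derivation:
Step 0 (initial): 2 infected
Step 1: +5 new -> 7 infected
Step 2: +4 new -> 11 infected
Step 3: +6 new -> 17 infected
Step 4: +4 new -> 21 infected
Step 5: +4 new -> 25 infected
Step 6: +0 new -> 25 infected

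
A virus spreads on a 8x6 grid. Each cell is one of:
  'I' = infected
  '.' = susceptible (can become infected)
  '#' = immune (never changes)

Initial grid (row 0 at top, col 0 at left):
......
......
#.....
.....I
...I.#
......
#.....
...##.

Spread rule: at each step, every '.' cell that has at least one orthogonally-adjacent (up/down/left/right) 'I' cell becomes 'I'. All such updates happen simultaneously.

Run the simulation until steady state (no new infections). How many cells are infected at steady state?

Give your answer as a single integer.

Answer: 43

Derivation:
Step 0 (initial): 2 infected
Step 1: +6 new -> 8 infected
Step 2: +8 new -> 16 infected
Step 3: +10 new -> 26 infected
Step 4: +9 new -> 35 infected
Step 5: +4 new -> 39 infected
Step 6: +3 new -> 42 infected
Step 7: +1 new -> 43 infected
Step 8: +0 new -> 43 infected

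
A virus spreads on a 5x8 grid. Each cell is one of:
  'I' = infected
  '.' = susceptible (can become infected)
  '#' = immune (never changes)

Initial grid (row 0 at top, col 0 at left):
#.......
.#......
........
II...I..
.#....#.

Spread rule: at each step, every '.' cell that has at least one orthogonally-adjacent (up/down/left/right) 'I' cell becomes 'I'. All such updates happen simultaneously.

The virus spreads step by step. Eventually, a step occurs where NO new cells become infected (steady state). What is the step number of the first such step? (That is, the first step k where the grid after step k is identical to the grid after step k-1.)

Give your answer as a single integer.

Answer: 6

Derivation:
Step 0 (initial): 3 infected
Step 1: +8 new -> 11 infected
Step 2: +9 new -> 20 infected
Step 3: +8 new -> 28 infected
Step 4: +5 new -> 33 infected
Step 5: +3 new -> 36 infected
Step 6: +0 new -> 36 infected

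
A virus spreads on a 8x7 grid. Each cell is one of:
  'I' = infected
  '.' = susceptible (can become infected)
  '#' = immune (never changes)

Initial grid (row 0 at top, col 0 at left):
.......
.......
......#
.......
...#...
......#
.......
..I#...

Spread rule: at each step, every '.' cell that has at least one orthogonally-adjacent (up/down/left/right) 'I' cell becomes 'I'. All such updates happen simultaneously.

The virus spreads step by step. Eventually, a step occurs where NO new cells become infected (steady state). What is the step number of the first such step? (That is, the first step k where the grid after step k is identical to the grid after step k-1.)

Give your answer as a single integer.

Step 0 (initial): 1 infected
Step 1: +2 new -> 3 infected
Step 2: +4 new -> 7 infected
Step 3: +5 new -> 12 infected
Step 4: +6 new -> 18 infected
Step 5: +8 new -> 26 infected
Step 6: +7 new -> 33 infected
Step 7: +7 new -> 40 infected
Step 8: +6 new -> 46 infected
Step 9: +3 new -> 49 infected
Step 10: +2 new -> 51 infected
Step 11: +1 new -> 52 infected
Step 12: +0 new -> 52 infected

Answer: 12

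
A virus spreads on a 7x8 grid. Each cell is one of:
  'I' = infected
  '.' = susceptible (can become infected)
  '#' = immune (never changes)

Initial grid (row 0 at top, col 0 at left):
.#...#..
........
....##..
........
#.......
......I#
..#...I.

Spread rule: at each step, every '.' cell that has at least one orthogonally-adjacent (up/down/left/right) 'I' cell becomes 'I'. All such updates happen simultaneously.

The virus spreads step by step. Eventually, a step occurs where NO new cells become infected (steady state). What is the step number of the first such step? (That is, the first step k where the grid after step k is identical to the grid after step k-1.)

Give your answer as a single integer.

Step 0 (initial): 2 infected
Step 1: +4 new -> 6 infected
Step 2: +5 new -> 11 infected
Step 3: +6 new -> 17 infected
Step 4: +5 new -> 22 infected
Step 5: +6 new -> 28 infected
Step 6: +7 new -> 35 infected
Step 7: +5 new -> 40 infected
Step 8: +4 new -> 44 infected
Step 9: +3 new -> 47 infected
Step 10: +1 new -> 48 infected
Step 11: +1 new -> 49 infected
Step 12: +0 new -> 49 infected

Answer: 12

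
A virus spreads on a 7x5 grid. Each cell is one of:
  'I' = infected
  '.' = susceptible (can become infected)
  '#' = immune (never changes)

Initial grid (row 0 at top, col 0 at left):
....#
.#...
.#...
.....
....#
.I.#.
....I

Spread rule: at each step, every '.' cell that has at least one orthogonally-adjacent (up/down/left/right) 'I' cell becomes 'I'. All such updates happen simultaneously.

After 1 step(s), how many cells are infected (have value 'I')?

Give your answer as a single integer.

Step 0 (initial): 2 infected
Step 1: +6 new -> 8 infected

Answer: 8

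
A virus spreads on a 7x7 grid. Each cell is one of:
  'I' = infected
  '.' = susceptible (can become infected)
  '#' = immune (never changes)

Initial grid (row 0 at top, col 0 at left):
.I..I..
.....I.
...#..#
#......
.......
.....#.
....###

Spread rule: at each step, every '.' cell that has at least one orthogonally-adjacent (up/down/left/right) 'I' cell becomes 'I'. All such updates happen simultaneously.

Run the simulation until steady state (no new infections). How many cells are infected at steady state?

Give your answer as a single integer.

Step 0 (initial): 3 infected
Step 1: +8 new -> 11 infected
Step 2: +7 new -> 18 infected
Step 3: +6 new -> 24 infected
Step 4: +5 new -> 29 infected
Step 5: +6 new -> 35 infected
Step 6: +4 new -> 39 infected
Step 7: +3 new -> 42 infected
Step 8: +0 new -> 42 infected

Answer: 42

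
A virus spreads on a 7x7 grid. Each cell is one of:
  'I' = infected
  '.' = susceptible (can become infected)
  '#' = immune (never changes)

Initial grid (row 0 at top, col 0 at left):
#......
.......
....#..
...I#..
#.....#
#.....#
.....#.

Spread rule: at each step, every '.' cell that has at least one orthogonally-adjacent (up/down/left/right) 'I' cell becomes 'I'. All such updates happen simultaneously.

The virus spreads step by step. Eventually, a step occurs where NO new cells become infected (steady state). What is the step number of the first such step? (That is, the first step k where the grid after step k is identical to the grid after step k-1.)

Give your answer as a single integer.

Answer: 7

Derivation:
Step 0 (initial): 1 infected
Step 1: +3 new -> 4 infected
Step 2: +6 new -> 10 infected
Step 3: +10 new -> 20 infected
Step 4: +10 new -> 30 infected
Step 5: +7 new -> 37 infected
Step 6: +3 new -> 40 infected
Step 7: +0 new -> 40 infected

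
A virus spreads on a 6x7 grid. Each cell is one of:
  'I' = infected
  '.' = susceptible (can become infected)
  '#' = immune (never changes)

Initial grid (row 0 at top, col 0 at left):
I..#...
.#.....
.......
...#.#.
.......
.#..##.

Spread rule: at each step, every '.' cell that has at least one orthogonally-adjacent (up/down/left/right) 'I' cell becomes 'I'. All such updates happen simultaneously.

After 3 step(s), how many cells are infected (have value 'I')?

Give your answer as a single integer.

Step 0 (initial): 1 infected
Step 1: +2 new -> 3 infected
Step 2: +2 new -> 5 infected
Step 3: +3 new -> 8 infected

Answer: 8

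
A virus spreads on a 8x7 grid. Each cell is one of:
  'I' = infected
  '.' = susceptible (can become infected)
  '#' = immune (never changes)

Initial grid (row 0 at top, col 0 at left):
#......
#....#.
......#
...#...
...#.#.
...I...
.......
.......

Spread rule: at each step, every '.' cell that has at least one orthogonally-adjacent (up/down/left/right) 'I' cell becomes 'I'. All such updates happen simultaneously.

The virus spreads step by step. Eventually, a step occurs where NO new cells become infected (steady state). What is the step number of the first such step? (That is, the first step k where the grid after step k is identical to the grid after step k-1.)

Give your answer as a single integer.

Answer: 10

Derivation:
Step 0 (initial): 1 infected
Step 1: +3 new -> 4 infected
Step 2: +7 new -> 11 infected
Step 3: +9 new -> 20 infected
Step 4: +10 new -> 30 infected
Step 5: +9 new -> 39 infected
Step 6: +5 new -> 44 infected
Step 7: +3 new -> 47 infected
Step 8: +1 new -> 48 infected
Step 9: +1 new -> 49 infected
Step 10: +0 new -> 49 infected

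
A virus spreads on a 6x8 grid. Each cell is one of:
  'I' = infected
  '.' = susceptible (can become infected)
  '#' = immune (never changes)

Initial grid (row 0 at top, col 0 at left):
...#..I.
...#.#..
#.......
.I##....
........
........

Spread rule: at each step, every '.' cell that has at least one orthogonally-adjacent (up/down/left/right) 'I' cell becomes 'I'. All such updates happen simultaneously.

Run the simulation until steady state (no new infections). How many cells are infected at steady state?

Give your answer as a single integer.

Step 0 (initial): 2 infected
Step 1: +6 new -> 8 infected
Step 2: +8 new -> 16 infected
Step 3: +11 new -> 27 infected
Step 4: +8 new -> 35 infected
Step 5: +5 new -> 40 infected
Step 6: +2 new -> 42 infected
Step 7: +0 new -> 42 infected

Answer: 42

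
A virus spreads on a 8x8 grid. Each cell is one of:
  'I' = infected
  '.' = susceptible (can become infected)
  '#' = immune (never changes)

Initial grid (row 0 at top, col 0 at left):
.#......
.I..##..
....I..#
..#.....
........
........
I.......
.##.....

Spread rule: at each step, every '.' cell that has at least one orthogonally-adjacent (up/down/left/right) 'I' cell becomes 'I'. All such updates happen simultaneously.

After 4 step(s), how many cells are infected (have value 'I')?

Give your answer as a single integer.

Step 0 (initial): 3 infected
Step 1: +9 new -> 12 infected
Step 2: +13 new -> 25 infected
Step 3: +10 new -> 35 infected
Step 4: +10 new -> 45 infected

Answer: 45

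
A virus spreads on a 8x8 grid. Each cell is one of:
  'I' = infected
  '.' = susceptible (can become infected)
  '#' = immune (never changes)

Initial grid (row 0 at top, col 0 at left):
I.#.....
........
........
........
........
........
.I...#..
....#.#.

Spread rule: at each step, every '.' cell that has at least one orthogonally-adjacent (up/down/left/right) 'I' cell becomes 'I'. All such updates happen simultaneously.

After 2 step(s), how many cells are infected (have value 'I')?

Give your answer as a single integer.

Step 0 (initial): 2 infected
Step 1: +6 new -> 8 infected
Step 2: +8 new -> 16 infected

Answer: 16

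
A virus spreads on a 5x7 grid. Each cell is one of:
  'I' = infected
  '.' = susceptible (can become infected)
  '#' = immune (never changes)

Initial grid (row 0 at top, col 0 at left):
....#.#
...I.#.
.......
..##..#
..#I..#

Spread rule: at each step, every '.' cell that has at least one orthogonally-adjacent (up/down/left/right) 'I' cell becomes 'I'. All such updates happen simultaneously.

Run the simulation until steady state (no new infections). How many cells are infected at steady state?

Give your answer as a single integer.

Answer: 26

Derivation:
Step 0 (initial): 2 infected
Step 1: +5 new -> 7 infected
Step 2: +6 new -> 13 infected
Step 3: +5 new -> 18 infected
Step 4: +4 new -> 22 infected
Step 5: +3 new -> 25 infected
Step 6: +1 new -> 26 infected
Step 7: +0 new -> 26 infected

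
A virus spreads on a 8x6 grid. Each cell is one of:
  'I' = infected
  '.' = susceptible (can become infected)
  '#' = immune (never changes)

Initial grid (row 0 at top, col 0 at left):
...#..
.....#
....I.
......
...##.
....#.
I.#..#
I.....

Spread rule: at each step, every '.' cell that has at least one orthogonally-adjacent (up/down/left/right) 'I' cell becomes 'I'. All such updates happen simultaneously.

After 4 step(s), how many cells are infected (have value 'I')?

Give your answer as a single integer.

Answer: 36

Derivation:
Step 0 (initial): 3 infected
Step 1: +7 new -> 10 infected
Step 2: +8 new -> 18 infected
Step 3: +9 new -> 27 infected
Step 4: +9 new -> 36 infected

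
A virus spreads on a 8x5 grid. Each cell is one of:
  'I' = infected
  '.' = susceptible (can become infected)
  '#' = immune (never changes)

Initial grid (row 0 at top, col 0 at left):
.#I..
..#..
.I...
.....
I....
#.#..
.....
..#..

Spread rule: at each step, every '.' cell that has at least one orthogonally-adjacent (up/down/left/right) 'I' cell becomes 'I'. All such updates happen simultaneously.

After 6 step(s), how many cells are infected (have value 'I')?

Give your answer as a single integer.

Step 0 (initial): 3 infected
Step 1: +7 new -> 10 infected
Step 2: +7 new -> 17 infected
Step 3: +6 new -> 23 infected
Step 4: +6 new -> 29 infected
Step 5: +3 new -> 32 infected
Step 6: +2 new -> 34 infected

Answer: 34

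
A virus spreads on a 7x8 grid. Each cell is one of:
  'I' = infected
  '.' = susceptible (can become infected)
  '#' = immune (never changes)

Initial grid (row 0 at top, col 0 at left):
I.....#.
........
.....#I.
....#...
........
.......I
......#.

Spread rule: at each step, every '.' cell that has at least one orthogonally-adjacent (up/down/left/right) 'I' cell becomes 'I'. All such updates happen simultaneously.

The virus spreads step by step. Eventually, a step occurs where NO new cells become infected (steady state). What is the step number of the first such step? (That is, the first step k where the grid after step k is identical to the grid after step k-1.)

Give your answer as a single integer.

Step 0 (initial): 3 infected
Step 1: +8 new -> 11 infected
Step 2: +9 new -> 20 infected
Step 3: +10 new -> 30 infected
Step 4: +9 new -> 39 infected
Step 5: +7 new -> 46 infected
Step 6: +5 new -> 51 infected
Step 7: +1 new -> 52 infected
Step 8: +0 new -> 52 infected

Answer: 8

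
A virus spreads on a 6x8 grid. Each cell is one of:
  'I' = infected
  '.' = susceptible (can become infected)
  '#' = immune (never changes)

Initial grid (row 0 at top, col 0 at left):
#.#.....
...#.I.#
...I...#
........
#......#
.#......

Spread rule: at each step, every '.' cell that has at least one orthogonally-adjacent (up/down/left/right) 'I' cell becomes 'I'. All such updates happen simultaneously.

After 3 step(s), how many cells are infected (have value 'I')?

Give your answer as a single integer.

Step 0 (initial): 2 infected
Step 1: +7 new -> 9 infected
Step 2: +9 new -> 18 infected
Step 3: +10 new -> 28 infected

Answer: 28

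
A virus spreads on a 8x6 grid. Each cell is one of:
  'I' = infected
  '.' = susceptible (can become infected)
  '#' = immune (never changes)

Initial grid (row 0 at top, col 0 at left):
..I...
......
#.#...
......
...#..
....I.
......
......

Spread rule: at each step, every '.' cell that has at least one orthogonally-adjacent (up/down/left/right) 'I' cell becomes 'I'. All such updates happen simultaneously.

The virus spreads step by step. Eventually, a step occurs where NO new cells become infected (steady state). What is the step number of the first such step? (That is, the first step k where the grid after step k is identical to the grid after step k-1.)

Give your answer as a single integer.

Answer: 7

Derivation:
Step 0 (initial): 2 infected
Step 1: +7 new -> 9 infected
Step 2: +10 new -> 19 infected
Step 3: +13 new -> 32 infected
Step 4: +8 new -> 40 infected
Step 5: +4 new -> 44 infected
Step 6: +1 new -> 45 infected
Step 7: +0 new -> 45 infected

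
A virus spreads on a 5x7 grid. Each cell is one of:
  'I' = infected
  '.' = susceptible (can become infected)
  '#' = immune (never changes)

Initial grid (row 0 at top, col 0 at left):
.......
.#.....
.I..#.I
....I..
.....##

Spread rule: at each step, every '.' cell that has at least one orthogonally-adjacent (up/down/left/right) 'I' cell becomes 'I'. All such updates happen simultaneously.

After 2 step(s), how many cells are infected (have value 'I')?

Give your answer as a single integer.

Answer: 21

Derivation:
Step 0 (initial): 3 infected
Step 1: +9 new -> 12 infected
Step 2: +9 new -> 21 infected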